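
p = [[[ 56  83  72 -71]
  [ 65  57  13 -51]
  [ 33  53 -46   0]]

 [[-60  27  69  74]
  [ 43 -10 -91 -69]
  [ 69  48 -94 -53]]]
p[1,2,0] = 69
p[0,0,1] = 83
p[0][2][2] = -46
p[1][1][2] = -91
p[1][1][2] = -91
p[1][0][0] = -60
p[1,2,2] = -94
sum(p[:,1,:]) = -43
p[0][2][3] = 0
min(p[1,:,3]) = -69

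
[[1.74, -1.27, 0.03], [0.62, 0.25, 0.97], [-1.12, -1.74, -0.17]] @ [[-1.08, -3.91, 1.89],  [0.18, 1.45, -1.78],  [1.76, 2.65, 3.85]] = [[-2.06, -8.57, 5.66],[1.08, 0.51, 4.46],[0.6, 1.41, 0.33]]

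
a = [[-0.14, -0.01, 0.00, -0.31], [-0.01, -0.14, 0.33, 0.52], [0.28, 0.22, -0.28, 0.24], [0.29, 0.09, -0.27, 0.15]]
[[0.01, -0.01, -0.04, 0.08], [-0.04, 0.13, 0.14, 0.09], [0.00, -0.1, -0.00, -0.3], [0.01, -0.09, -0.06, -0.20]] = a@ [[0.16, -0.39, -0.9, -0.11], [-0.0, -0.22, -0.01, -0.65], [0.06, -0.03, -0.44, 0.29], [-0.11, 0.20, 0.53, -0.18]]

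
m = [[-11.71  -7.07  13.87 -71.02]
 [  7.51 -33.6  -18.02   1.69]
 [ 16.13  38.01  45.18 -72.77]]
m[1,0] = 7.51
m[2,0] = 16.13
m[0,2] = 13.87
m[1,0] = 7.51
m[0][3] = -71.02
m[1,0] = 7.51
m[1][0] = 7.51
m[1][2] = -18.02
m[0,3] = -71.02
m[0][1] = -7.07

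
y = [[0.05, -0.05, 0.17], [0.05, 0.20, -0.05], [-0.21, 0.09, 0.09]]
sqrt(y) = [[0.34,  -0.08,  0.22], [0.04,  0.46,  -0.07], [-0.29,  0.08,  0.4]]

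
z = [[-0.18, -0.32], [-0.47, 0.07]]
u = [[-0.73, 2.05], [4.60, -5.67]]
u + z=[[-0.91, 1.73],[4.13, -5.60]]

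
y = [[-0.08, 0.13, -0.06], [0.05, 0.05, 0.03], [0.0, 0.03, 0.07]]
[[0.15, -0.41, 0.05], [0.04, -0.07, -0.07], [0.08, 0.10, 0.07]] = y@ [[-0.71,-0.61,-1.78], [1.04,-2.35,-0.24], [0.64,2.48,1.07]]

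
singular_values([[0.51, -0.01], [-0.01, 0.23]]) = [0.51, 0.23]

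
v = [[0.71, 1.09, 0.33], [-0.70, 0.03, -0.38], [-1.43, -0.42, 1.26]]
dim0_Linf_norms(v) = [1.43, 1.09, 1.26]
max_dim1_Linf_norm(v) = 1.43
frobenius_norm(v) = 2.50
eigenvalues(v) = [(1.36+0j), (0.32+1.03j), (0.32-1.03j)]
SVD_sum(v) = [[0.69, 0.33, -0.38],[-0.31, -0.15, 0.17],[-1.52, -0.73, 0.83]] + [[0.15, 0.6, 0.80], [-0.06, -0.23, -0.31], [0.08, 0.32, 0.43]] + [[-0.13, 0.16, -0.1], [-0.33, 0.41, -0.24], [0.01, -0.01, 0.01]]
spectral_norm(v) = 2.10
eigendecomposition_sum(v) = [[-0.02-0.00j,  -0.02-0.00j,  (0.02-0j)], [(0.3+0j),  0.34+0.00j,  -0.30+0.00j], [-1.02-0.00j,  -1.16-0.00j,  (1.04-0j)]] + [[0.36+0.46j, 0.55-0.16j, (0.16-0.06j)], [-0.50+0.03j, (-0.16+0.47j), (-0.04+0.14j)], [(-0.2+0.49j), 0.37+0.37j, (0.11+0.1j)]] + [[0.36-0.46j,(0.55+0.16j),(0.16+0.06j)], [(-0.5-0.03j),-0.16-0.47j,-0.04-0.14j], [-0.20-0.49j,(0.37-0.37j),(0.11-0.1j)]]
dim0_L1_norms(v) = [2.84, 1.54, 1.97]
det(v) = 1.58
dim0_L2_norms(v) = [1.74, 1.17, 1.36]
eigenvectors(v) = [[(-0.01+0j), -0.63+0.00j, (-0.63-0j)],[(0.28+0j), (0.31-0.44j), 0.31+0.44j],[(-0.96+0j), -0.27-0.50j, (-0.27+0.5j)]]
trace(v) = 2.00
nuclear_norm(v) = 3.93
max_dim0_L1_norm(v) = 2.84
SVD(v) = [[-0.41, -0.84, -0.37], [0.19, 0.32, -0.93], [0.89, -0.45, 0.02]] @ diag([2.096425151238143, 1.2094583088700956, 0.6225047665369489]) @ [[-0.81,-0.39,0.44], [-0.15,-0.59,-0.79], [0.57,-0.71,0.42]]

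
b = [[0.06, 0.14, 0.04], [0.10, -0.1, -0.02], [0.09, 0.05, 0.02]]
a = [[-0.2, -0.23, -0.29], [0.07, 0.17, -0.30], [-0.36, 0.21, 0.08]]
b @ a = [[-0.02, 0.02, -0.06], [-0.02, -0.04, -0.0], [-0.02, -0.01, -0.04]]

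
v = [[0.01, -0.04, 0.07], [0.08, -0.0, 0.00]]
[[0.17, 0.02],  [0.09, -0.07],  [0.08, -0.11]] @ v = [[0.00, -0.01, 0.01], [-0.0, -0.00, 0.01], [-0.01, -0.00, 0.01]]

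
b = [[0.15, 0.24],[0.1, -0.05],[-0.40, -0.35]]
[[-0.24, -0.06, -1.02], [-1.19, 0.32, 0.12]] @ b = [[0.37, 0.3], [-0.19, -0.34]]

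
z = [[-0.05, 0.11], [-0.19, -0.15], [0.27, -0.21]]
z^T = [[-0.05,-0.19,0.27], [0.11,-0.15,-0.21]]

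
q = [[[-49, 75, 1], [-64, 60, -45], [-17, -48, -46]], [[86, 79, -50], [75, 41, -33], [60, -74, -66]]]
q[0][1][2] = -45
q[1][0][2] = -50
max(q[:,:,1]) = 79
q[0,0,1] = 75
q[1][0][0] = 86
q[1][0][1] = 79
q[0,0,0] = -49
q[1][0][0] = 86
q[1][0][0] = 86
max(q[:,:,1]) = 79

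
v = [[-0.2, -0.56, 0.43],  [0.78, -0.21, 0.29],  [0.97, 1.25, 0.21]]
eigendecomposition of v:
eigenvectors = [[-0.17+0.00j, (-0.56-0.17j), -0.56+0.17j], [(-0.36+0j), (0.02+0.43j), 0.02-0.43j], [(-0.92+0j), (0.69+0j), 0.69-0.00j]]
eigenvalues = [(0.89+0j), (-0.55+0.54j), (-0.55-0.54j)]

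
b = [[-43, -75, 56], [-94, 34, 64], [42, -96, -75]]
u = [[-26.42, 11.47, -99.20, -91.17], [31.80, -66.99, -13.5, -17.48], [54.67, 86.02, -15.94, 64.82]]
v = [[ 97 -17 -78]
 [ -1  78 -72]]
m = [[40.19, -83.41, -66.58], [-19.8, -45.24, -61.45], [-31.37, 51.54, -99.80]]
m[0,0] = 40.19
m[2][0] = -31.37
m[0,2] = -66.58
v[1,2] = -72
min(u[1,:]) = -66.99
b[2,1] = -96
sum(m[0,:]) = -109.8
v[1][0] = -1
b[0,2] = 56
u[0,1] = 11.47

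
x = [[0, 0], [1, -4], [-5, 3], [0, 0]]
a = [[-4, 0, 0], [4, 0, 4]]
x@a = [[0, 0, 0], [-20, 0, -16], [32, 0, 12], [0, 0, 0]]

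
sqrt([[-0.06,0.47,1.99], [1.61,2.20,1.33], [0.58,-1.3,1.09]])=[[(0.48+0.74j), 0.29-0.30j, (0.87-0.49j)], [0.63-0.23j, 1.51+0.09j, (0.36+0.15j)], [(0.34-0.33j), -0.48+0.13j, 1.09+0.22j]]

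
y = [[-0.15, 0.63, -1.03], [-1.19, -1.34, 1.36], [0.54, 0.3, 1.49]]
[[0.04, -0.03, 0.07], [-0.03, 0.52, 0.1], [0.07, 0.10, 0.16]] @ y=[[0.07, 0.09, 0.02], [-0.56, -0.69, 0.89], [-0.04, -0.04, 0.30]]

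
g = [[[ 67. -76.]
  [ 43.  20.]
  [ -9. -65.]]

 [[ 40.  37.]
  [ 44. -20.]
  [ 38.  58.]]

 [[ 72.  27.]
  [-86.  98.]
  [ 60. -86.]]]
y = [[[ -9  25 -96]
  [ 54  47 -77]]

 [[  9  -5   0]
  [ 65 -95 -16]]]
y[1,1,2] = -16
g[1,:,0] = [40.0, 44.0, 38.0]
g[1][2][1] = 58.0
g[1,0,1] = 37.0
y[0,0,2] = -96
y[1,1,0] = 65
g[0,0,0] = 67.0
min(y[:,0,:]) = -96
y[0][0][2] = -96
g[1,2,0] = 38.0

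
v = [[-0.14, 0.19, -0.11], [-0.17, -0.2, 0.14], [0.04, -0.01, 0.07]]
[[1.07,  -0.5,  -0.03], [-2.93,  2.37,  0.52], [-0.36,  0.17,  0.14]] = v@[[5.13, -5.43, -1.31], [5.18, -3.70, 0.49], [-7.33, 5.02, 2.8]]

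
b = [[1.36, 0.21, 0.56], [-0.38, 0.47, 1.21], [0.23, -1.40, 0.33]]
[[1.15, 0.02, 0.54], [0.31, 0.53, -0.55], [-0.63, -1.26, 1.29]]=b @ [[0.66, -0.14, 0.51], [0.61, 0.89, -0.83], [0.23, 0.05, 0.03]]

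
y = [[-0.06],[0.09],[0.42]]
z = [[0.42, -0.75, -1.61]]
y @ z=[[-0.03, 0.04, 0.1], [0.04, -0.07, -0.14], [0.18, -0.32, -0.68]]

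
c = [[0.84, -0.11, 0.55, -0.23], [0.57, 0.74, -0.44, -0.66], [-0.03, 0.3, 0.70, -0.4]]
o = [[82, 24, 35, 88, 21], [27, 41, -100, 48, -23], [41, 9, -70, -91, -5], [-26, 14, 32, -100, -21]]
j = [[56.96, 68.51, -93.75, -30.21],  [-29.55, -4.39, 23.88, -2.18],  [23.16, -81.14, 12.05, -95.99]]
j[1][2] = 23.88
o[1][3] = 48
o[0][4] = 21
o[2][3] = -91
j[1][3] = -2.18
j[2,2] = 12.05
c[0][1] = -0.114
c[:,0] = [0.844, 0.567, -0.033]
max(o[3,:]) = 32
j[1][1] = -4.39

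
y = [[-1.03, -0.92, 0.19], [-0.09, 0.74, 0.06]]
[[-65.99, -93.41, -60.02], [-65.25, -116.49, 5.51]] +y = [[-67.02, -94.33, -59.83], [-65.34, -115.75, 5.57]]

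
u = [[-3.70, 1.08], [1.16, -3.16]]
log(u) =[[1.25+3.14j, -0.33-0.00j], [-0.35-0.00j, (1.09+3.14j)]]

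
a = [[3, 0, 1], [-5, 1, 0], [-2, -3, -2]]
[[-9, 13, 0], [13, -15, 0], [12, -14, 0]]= a @ [[-3, 3, 0], [-2, 0, 0], [0, 4, 0]]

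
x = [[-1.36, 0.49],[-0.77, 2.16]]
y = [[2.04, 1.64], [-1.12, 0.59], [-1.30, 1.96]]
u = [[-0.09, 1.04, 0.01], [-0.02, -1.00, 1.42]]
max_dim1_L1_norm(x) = 2.93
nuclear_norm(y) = 5.29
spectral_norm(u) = 1.86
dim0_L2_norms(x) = [1.56, 2.21]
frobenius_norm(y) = 3.74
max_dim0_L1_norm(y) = 4.46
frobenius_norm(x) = 2.71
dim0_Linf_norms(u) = [0.09, 1.04, 1.42]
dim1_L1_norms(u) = [1.14, 2.44]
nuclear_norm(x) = 3.53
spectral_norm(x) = 2.51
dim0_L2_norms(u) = [0.09, 1.44, 1.42]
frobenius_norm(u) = 2.03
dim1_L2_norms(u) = [1.04, 1.74]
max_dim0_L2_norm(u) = 1.44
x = u @ y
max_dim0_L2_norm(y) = 2.67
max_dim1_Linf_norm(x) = 2.16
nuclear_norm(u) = 2.66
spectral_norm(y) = 2.68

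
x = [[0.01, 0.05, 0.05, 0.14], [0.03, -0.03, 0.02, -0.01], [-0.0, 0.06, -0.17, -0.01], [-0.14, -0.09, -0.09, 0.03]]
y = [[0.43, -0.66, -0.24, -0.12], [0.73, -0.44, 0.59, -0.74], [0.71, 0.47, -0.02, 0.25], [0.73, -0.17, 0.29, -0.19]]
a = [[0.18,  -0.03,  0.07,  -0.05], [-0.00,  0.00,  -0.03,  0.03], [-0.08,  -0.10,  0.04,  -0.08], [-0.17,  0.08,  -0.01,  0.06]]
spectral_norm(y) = 1.58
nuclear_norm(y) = 3.25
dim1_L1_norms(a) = [0.33, 0.06, 0.3, 0.32]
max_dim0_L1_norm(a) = 0.43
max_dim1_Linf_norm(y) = 0.74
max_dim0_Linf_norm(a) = 0.18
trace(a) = 0.28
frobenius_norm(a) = 0.33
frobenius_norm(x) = 0.31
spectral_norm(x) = 0.22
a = x @ y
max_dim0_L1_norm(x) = 0.33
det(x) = 0.00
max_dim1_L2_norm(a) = 0.2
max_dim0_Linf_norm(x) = 0.17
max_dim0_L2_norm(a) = 0.26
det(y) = -0.08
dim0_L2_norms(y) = [1.32, 0.94, 0.7, 0.81]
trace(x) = -0.16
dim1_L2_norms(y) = [0.83, 1.27, 0.89, 0.83]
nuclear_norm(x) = 0.56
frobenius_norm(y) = 1.95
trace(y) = -0.22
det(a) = -0.00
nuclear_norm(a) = 0.51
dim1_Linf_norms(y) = [0.66, 0.74, 0.71, 0.73]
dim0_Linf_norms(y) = [0.73, 0.66, 0.59, 0.74]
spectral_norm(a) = 0.28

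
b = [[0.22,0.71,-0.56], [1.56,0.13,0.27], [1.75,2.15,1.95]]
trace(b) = 2.30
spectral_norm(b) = 3.57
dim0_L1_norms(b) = [3.53, 2.99, 2.78]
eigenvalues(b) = [(1.67+0.84j), (1.67-0.84j), (-1.04+0j)]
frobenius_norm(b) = 3.86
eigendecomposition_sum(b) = [[0.30+0.73j,0.14+0.58j,-0.23+0.23j], [(0.51+0.07j),(0.37+0.11j),0.06+0.20j], [0.96-2.26j,0.98-1.58j,1.00-0.01j]] + [[0.30-0.73j, 0.14-0.58j, (-0.23-0.23j)], [(0.51-0.07j), 0.37-0.11j, (0.06-0.2j)], [0.96+2.26j, 0.98+1.58j, 1.00+0.01j]] + [[(-0.38+0j), 0.43+0.00j, -0.11-0.00j], [0.54-0.00j, (-0.62-0j), 0.16+0.00j], [(-0.17+0j), (0.19+0j), (-0.05-0j)]]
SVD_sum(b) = [[0.16, 0.15, 0.14], [0.71, 0.69, 0.62], [2.05, 2.00, 1.78]] + [[-0.00, 0.0, 0.0], [0.85, -0.55, -0.36], [-0.3, 0.19, 0.13]] + [[0.06,  0.56,  -0.7], [-0.00,  -0.01,  0.02], [-0.0,  -0.04,  0.05]]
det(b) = -3.65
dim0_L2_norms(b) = [2.35, 2.27, 2.05]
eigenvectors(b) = [[-0.21+0.21j, -0.21-0.21j, 0.56+0.00j], [(0.05+0.19j), 0.05-0.19j, -0.79+0.00j], [0.93+0.00j, 0.93-0.00j, (0.25+0j)]]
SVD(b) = [[-0.07, 0.00, -1.0], [-0.33, -0.94, 0.02], [-0.94, 0.33, 0.07]] @ diag([3.574571714299619, 1.1386411520806243, 0.896065503251627]) @ [[-0.61, -0.59, -0.53], [-0.79, 0.51, 0.34], [-0.07, -0.62, 0.78]]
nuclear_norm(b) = 5.61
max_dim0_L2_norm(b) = 2.35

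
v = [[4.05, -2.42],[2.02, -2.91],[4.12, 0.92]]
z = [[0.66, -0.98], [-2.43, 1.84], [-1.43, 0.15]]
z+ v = [[4.71, -3.4],[-0.41, -1.07],[2.69, 1.07]]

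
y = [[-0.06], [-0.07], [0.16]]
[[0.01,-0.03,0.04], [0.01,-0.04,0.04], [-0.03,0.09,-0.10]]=y @ [[-0.21, 0.55, -0.61]]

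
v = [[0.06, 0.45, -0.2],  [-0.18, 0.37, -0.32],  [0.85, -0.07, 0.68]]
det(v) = 0.01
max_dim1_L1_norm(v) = 1.6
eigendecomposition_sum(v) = [[0.03+0.29j, 0.23+0.05j, -0.10+0.19j],  [-0.09+0.26j, 0.18+0.13j, -0.16+0.13j],  [(0.43-0.18j), (-0.04-0.37j), 0.34+0.06j]] + [[(0.03-0.29j), (0.23-0.05j), -0.10-0.19j], [(-0.09-0.26j), (0.18-0.13j), (-0.16-0.13j)], [0.43+0.18j, -0.04+0.37j, 0.34-0.06j]] + [[0.01+0.00j, (-0.01+0j), (-0+0j)], [(-0-0j), 0.01-0.00j, 0.00-0.00j], [(-0.01-0j), (0.01-0j), 0.00-0.00j]]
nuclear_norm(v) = 1.76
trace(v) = 1.11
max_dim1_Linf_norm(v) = 0.85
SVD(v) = [[0.17, -0.78, -0.60], [0.36, -0.51, 0.78], [-0.92, -0.35, 0.20]] @ diag([1.169912498748969, 0.5820693066594196, 0.010003375228688532]) @ [[-0.71, 0.23, -0.66], [-0.43, -0.89, 0.15], [-0.55, 0.39, 0.74]]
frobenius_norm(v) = 1.31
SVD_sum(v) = [[-0.14, 0.05, -0.13], [-0.3, 0.10, -0.28], [0.76, -0.25, 0.71]] + [[0.20, 0.41, -0.07], [0.13, 0.27, -0.04], [0.09, 0.18, -0.03]] + [[0.00, -0.00, -0.00], [-0.0, 0.00, 0.01], [-0.0, 0.0, 0.0]]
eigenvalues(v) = [(0.55+0.48j), (0.55-0.48j), (0.01+0j)]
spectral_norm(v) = 1.17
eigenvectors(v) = [[-0.14+0.45j, (-0.14-0.45j), (-0.55+0j)], [(-0.3+0.34j), -0.30-0.34j, (0.39+0j)], [(0.76+0j), 0.76-0.00j, 0.74+0.00j]]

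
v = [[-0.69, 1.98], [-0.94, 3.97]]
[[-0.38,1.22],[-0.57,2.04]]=v @ [[0.44,-0.90], [-0.04,0.30]]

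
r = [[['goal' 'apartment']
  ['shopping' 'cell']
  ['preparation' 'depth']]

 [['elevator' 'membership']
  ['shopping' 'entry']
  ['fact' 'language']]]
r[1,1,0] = 'shopping'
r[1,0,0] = 'elevator'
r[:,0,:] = [['goal', 'apartment'], ['elevator', 'membership']]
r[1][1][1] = 'entry'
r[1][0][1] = 'membership'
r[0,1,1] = 'cell'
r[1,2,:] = ['fact', 'language']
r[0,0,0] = 'goal'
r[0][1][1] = 'cell'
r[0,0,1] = 'apartment'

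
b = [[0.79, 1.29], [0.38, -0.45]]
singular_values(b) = [1.53, 0.55]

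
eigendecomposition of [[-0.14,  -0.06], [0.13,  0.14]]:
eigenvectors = [[-0.89,0.23],[0.46,-0.97]]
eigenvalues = [-0.11, 0.11]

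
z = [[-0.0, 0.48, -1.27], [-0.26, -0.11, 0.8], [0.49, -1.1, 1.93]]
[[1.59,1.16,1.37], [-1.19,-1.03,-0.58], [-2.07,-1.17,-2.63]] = z@[[2.53, -0.2, 1.46], [2.43, -1.85, 3.43], [-0.33, -1.61, 0.22]]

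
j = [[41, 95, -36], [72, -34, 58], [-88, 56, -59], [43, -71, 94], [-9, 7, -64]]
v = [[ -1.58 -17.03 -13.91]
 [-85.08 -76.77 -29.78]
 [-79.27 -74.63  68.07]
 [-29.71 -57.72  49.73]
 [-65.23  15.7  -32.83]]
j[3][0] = 43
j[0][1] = 95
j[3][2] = 94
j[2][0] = -88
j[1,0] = 72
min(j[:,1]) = -71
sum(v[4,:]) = -82.36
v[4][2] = -32.83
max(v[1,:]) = -29.78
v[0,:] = [-1.58, -17.03, -13.91]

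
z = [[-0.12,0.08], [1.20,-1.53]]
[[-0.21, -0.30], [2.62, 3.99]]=z @ [[1.3, 1.54], [-0.69, -1.4]]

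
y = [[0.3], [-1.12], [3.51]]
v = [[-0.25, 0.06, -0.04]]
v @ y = [[-0.28]]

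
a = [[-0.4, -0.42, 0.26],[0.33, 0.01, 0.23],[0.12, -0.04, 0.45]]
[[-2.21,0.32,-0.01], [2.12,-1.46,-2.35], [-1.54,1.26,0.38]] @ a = [[0.99, 0.93, -0.51], [-1.61, -0.81, -0.84], [1.08, 0.64, 0.06]]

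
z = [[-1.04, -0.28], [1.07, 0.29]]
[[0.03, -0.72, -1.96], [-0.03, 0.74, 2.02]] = z @ [[-0.02, 0.53, 1.44], [-0.02, 0.60, 1.64]]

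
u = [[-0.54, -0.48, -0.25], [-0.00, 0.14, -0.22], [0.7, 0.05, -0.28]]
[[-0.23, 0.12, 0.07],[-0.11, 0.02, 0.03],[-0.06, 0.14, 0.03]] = u @ [[0.12, 0.11, -0.03], [0.07, -0.24, -0.03], [0.53, -0.26, -0.17]]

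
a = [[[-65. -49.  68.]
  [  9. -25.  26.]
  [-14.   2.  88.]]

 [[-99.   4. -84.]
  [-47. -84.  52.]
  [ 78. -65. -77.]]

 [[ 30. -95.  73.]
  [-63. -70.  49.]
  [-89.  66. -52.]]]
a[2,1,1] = -70.0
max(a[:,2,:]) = 88.0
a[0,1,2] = 26.0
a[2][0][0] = 30.0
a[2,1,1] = -70.0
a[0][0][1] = -49.0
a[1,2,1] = -65.0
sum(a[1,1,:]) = -79.0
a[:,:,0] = [[-65.0, 9.0, -14.0], [-99.0, -47.0, 78.0], [30.0, -63.0, -89.0]]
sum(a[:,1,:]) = -153.0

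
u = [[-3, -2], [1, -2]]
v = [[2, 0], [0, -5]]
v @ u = [[-6, -4], [-5, 10]]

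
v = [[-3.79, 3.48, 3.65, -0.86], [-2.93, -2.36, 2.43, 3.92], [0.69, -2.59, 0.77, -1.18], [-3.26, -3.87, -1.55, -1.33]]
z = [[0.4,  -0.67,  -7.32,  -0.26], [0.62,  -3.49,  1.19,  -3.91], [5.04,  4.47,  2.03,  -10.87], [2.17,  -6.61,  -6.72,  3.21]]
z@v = [[-3.76, 22.94, -5.40, 6.01], [21.44, 22.44, 0.76, -10.42], [4.64, 43.80, 47.67, 25.25], [-3.96, 28.13, -18.29, -24.12]]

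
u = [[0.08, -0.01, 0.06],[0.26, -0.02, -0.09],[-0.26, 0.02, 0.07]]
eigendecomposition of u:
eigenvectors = [[0.00+0.33j,0.00-0.33j,(0.09+0j)], [(0.69+0j),0.69-0.00j,0.99+0.00j], [-0.64-0.07j,(-0.64+0.07j),(0.05+0j)]]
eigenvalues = [(0.07+0.14j), (0.07-0.14j), (-0+0j)]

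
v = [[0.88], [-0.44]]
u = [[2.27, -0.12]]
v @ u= [[2.0, -0.11], [-1.0, 0.05]]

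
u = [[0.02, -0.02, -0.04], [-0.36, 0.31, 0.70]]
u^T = [[0.02, -0.36],[-0.02, 0.31],[-0.04, 0.7]]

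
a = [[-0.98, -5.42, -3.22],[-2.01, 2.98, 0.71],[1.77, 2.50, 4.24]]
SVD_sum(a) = [[-0.89, -4.91, -3.89],[0.35, 1.91, 1.52],[0.68, 3.72, 2.95]] + [[0.36, -0.24, 0.22], [-1.98, 1.30, -1.19], [1.49, -0.98, 0.9]] + [[-0.45, -0.27, 0.45], [-0.38, -0.23, 0.38], [-0.4, -0.24, 0.40]]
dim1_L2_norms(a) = [6.38, 3.66, 5.23]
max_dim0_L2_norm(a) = 6.67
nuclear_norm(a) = 12.76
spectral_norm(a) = 8.31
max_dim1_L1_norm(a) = 9.62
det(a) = -30.48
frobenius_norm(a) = 9.03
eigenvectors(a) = [[0.83, 0.21, -0.70], [0.39, -0.60, 0.65], [-0.39, 0.77, 0.31]]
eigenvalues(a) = [-2.01, 2.77, 5.48]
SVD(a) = [[-0.76, 0.14, 0.63], [0.3, -0.79, 0.54], [0.58, 0.60, 0.56]] @ diag([8.31090780269805, 3.3496687210000364, 1.0949113912123973]) @ [[0.14,0.78,0.61], [0.75,-0.49,0.45], [-0.65,-0.40,0.65]]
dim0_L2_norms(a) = [2.85, 6.67, 5.37]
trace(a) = 6.24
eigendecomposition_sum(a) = [[-1.65, -1.45, -0.69], [-0.78, -0.68, -0.32], [0.78, 0.68, 0.32]] + [[0.31, 0.01, 0.67], [-0.9, -0.04, -1.95], [1.15, 0.05, 2.49]] + [[0.36, -3.98, -3.21], [-0.33, 3.7, 2.98], [-0.16, 1.77, 1.42]]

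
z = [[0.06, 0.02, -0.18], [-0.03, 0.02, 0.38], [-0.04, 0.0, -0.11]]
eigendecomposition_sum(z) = [[-0.02-0.00j, -0j, (-0.13+0j)],[(0.05+0j), -0.01+0.00j, 0.25-0.00j],[(-0.02-0j), -0j, (-0.12+0j)]] + [[0.04-0.03j,0.01-0.02j,(-0.03-0.01j)], [(-0.04+0.13j),(0.01+0.05j),(0.07-0.02j)], [(-0.01+0.01j),(-0+0.01j),(0.01+0j)]] + [[(0.04+0.03j),(0.01+0.02j),-0.03+0.01j], [-0.04-0.13j,(0.01-0.05j),0.07+0.02j], [(-0.01-0.01j),-0.00-0.01j,(0.01-0j)]]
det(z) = -0.00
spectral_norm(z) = 0.44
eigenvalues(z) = [(-0.15+0j), (0.06+0.02j), (0.06-0.02j)]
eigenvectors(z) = [[-0.42+0.00j,-0.30-0.22j,-0.30+0.22j], [0.81+0.00j,(0.93+0j),0.93-0.00j], [(-0.4+0j),0.08+0.04j,0.08-0.04j]]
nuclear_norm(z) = 0.53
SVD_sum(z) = [[0.02, -0.00, -0.18],[-0.04, 0.01, 0.38],[0.01, -0.0, -0.11]] + [[0.05, 0.01, 0.0], [0.01, 0.00, 0.0], [-0.05, -0.01, -0.0]] + [[-0.00, 0.01, -0.0],[-0.00, 0.01, -0.00],[-0.0, 0.01, -0.00]]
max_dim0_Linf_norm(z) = 0.38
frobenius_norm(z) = 0.44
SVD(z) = [[-0.42, -0.69, 0.59],  [0.87, -0.14, 0.47],  [-0.24, 0.71, 0.66]] @ diag([0.4366900652862339, 0.06803705935816905, 0.021742709909250837]) @ [[-0.10,0.02,1.00], [-0.97,-0.24,-0.09], [-0.24,0.97,-0.04]]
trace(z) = -0.03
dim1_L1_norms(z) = [0.26, 0.43, 0.15]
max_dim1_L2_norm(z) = 0.38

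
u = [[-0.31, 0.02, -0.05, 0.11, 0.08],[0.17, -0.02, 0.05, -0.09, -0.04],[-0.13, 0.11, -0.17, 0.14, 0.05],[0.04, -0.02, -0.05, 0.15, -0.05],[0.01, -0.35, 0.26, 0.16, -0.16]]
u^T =[[-0.31, 0.17, -0.13, 0.04, 0.01], [0.02, -0.02, 0.11, -0.02, -0.35], [-0.05, 0.05, -0.17, -0.05, 0.26], [0.11, -0.09, 0.14, 0.15, 0.16], [0.08, -0.04, 0.05, -0.05, -0.16]]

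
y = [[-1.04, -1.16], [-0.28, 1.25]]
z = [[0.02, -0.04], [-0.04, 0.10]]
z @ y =[[-0.01, -0.07], [0.01, 0.17]]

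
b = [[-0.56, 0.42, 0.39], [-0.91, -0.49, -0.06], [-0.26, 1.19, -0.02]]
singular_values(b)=[1.37, 1.1, 0.34]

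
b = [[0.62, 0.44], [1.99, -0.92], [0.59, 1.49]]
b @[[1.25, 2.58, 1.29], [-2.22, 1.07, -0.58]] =[[-0.2,  2.07,  0.54], [4.53,  4.15,  3.1], [-2.57,  3.12,  -0.10]]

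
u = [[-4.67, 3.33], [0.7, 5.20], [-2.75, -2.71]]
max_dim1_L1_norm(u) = 8.0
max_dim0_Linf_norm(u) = 5.2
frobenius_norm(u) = 8.68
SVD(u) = [[-0.65, 0.68], [-0.71, -0.38], [0.28, 0.63]] @ diag([6.830564949838877, 5.355164093287209]) @ [[0.26, -0.97],[-0.97, -0.26]]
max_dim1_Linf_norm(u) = 5.2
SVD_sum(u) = [[-1.13, 4.27], [-1.24, 4.68], [0.49, -1.85]] + [[-3.54, -0.94], [1.94, 0.52], [-3.24, -0.86]]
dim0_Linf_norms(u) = [4.67, 5.2]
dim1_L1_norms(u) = [8.0, 5.9, 5.46]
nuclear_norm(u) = 12.19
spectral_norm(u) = 6.83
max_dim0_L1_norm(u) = 11.24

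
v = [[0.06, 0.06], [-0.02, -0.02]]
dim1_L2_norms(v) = [0.08, 0.03]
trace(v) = 0.04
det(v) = 0.00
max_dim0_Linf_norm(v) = 0.06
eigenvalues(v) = [0.04, -0.0]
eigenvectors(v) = [[0.95, -0.71], [-0.32, 0.71]]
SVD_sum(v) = [[0.06, 0.06], [-0.02, -0.02]] + [[0.0, -0.00],[0.0, -0.00]]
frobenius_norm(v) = 0.09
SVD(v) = [[-0.95, 0.32],[0.32, 0.95]] @ diag([0.08944271909999159, 1.3081937967334014e-18]) @ [[-0.71, -0.71], [0.71, -0.71]]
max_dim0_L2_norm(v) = 0.06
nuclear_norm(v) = 0.09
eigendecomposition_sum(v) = [[0.06, 0.06], [-0.02, -0.02]] + [[0.0,  0.0], [-0.00,  -0.0]]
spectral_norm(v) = 0.09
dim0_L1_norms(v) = [0.08, 0.08]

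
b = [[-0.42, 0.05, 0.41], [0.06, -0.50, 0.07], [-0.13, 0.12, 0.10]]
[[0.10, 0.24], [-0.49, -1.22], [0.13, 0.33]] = b@[[-0.43, -1.07], [0.88, 2.21], [-0.31, -0.77]]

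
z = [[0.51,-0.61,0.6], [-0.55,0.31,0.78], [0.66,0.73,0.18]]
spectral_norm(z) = 1.00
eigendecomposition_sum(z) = [[-0.24+0.00j,(-0.29+0j),(0.32-0j)], [(-0.29+0j),-0.35+0.00j,(0.38-0j)], [(0.32-0j),(0.38-0j),(-0.41+0j)]] + [[(0.38+0.04j), (-0.16+0.31j), (0.14+0.32j)], [(-0.13-0.33j), 0.33-0.01j, 0.20-0.26j], [0.17-0.27j, 0.18+0.24j, (0.29+0.01j)]] + [[(0.38-0.04j), (-0.16-0.31j), (0.14-0.32j)], [(-0.13+0.33j), 0.33+0.01j, 0.20+0.26j], [0.17+0.27j, 0.18-0.24j, (0.29-0.01j)]]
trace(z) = 1.00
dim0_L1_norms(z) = [1.72, 1.65, 1.56]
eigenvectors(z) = [[(-0.49+0j), (-0.62+0j), -0.62-0.00j], [-0.59+0.00j, 0.27+0.51j, (0.27-0.51j)], [0.64+0.00j, (-0.23+0.47j), -0.23-0.47j]]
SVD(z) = [[-0.1, 0.01, 0.99], [0.9, -0.43, 0.10], [0.42, 0.90, 0.04]] @ diag([1.0044537040831174, 0.9995775537550117, 0.9960007381437288]) @ [[-0.27, 0.65, 0.71], [0.84, 0.52, -0.16], [0.48, -0.55, 0.68]]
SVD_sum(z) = [[0.03, -0.07, -0.07], [-0.24, 0.59, 0.64], [-0.11, 0.28, 0.3]] + [[0.01, 0.0, -0.00], [-0.36, -0.22, 0.07], [0.76, 0.47, -0.15]] + [[0.48, -0.55, 0.68], [0.05, -0.05, 0.07], [0.02, -0.02, 0.03]]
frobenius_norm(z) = 1.73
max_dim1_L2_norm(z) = 1.0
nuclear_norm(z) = 3.00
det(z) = -1.00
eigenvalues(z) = [(-1+0j), (1+0.05j), (1-0.05j)]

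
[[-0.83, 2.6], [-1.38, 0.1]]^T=[[-0.83,-1.38], [2.60,0.10]]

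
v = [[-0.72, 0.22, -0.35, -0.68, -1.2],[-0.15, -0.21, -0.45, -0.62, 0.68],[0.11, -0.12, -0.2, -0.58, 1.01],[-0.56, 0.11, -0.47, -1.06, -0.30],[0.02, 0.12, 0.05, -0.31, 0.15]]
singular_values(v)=[2.0, 1.71, 0.32, 0.0, 0.0]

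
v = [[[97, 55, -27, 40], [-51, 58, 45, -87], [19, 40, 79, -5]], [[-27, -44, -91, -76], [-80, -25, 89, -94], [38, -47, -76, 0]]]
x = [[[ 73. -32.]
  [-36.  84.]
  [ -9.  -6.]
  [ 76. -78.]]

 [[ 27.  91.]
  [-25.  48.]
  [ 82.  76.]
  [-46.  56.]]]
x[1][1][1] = 48.0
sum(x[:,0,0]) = 100.0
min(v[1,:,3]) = -94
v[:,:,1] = [[55, 58, 40], [-44, -25, -47]]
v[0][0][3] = 40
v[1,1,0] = -80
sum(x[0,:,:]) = 72.0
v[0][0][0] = 97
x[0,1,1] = 84.0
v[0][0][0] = 97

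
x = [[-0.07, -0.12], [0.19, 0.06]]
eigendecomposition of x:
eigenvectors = [[0.27-0.56j, 0.27+0.56j], [-0.78+0.00j, (-0.78-0j)]]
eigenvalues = [(-0.01+0.14j), (-0.01-0.14j)]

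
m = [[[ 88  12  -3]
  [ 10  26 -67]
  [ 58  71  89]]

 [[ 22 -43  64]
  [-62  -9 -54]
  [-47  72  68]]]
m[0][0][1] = 12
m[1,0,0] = 22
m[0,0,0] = 88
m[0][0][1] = 12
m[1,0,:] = [22, -43, 64]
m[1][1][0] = -62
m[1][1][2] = -54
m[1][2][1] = 72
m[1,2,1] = 72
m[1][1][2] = -54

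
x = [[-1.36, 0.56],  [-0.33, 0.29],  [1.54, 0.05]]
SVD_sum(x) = [[-1.42, 0.27], [-0.37, 0.07], [1.48, -0.28]] + [[0.06,  0.29], [0.04,  0.22], [0.06,  0.33]]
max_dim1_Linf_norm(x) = 1.54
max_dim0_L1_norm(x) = 3.23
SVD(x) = [[-0.68, -0.59], [-0.18, -0.44], [0.71, -0.68]] @ diag([2.116450565454004, 0.5009361276544423]) @ [[0.98, -0.19],  [-0.19, -0.98]]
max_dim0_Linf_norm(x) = 1.54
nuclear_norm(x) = 2.62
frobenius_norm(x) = 2.17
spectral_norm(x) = 2.12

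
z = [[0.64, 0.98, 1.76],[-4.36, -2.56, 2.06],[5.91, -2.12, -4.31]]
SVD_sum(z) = [[-0.41, 0.03, 0.28], [-3.84, 0.26, 2.55], [6.16, -0.43, -4.1]] + [[0.42, 1.47, 0.49],[-0.76, -2.63, -0.87],[-0.45, -1.54, -0.51]] + [[0.63, -0.51, 1.0], [0.24, -0.19, 0.38], [0.19, -0.16, 0.30]]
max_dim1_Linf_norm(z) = 5.91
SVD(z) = [[0.06, -0.43, 0.9],[0.53, 0.78, 0.34],[-0.85, 0.46, 0.27]] @ diag([8.750838263619066, 3.6942456810257163, 1.4312157531984122]) @ [[-0.83, 0.06, 0.55],[-0.27, -0.92, -0.30],[0.49, -0.40, 0.78]]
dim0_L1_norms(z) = [10.91, 5.66, 8.13]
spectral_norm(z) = 8.75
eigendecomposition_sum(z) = [[1.62-0.00j, (0.12+0j), 0.48+0.00j], [(-0.75+0j), (-0.06-0j), (-0.22-0j)], [(1.74-0j), (0.13+0j), (0.52+0j)]] + [[(-0.49+0.2j), (0.43+0.52j), (0.64+0.03j)],[-1.81-1.60j, (-1.25+2.79j), 1.14+2.68j],[(2.08-0.28j), (-1.12-2.42j), (-2.42-0.78j)]] + [[(-0.49-0.2j),0.43-0.52j,0.64-0.03j], [-1.81+1.60j,(-1.25-2.79j),(1.14-2.68j)], [(2.08+0.28j),(-1.12+2.42j),-2.42+0.78j]]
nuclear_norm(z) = 13.88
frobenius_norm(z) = 9.61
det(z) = 46.27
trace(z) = -6.23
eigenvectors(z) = [[(0.65+0j), -0.07+0.15j, -0.07-0.15j], [(-0.3+0j), -0.74+0.00j, -0.74-0.00j], [0.70+0.00j, (0.42-0.49j), (0.42+0.49j)]]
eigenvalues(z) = [(2.08+0j), (-4.16+2.22j), (-4.16-2.22j)]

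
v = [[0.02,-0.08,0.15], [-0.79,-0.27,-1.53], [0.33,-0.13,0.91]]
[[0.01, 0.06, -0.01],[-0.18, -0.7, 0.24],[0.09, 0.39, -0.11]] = v@[[-0.08, 0.05, -0.13], [0.09, 0.05, -0.07], [0.14, 0.42, -0.08]]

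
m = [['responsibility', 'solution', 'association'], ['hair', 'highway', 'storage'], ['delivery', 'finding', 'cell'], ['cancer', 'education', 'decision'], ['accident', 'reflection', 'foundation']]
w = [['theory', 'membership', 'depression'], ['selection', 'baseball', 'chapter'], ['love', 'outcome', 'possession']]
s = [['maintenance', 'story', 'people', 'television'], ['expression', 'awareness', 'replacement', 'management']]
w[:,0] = ['theory', 'selection', 'love']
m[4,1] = 'reflection'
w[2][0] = 'love'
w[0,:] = ['theory', 'membership', 'depression']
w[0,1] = 'membership'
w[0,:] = ['theory', 'membership', 'depression']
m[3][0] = 'cancer'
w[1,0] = 'selection'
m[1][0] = 'hair'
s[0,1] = 'story'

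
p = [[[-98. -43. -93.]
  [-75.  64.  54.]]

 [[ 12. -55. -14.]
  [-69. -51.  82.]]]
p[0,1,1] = 64.0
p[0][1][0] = -75.0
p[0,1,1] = 64.0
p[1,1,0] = -69.0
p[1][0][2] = -14.0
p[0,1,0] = -75.0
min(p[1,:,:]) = -69.0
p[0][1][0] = -75.0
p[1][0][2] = -14.0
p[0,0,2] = -93.0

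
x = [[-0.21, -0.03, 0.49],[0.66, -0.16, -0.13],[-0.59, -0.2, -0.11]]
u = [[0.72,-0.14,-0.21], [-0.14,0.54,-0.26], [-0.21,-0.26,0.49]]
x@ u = [[-0.25, -0.11, 0.29], [0.52, -0.15, -0.16], [-0.37, 0.00, 0.12]]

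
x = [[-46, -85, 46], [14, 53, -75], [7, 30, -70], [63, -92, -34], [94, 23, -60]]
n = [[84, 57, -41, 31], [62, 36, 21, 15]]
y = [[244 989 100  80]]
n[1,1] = 36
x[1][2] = -75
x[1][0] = 14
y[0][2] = 100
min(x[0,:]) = -85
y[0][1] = 989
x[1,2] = -75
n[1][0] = 62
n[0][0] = 84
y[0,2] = 100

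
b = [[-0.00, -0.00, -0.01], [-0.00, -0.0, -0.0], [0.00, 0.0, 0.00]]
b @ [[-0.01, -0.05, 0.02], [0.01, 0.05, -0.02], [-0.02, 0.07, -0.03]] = [[0.0, -0.0, 0.00],[0.0, 0.00, 0.00],[0.00, 0.0, 0.00]]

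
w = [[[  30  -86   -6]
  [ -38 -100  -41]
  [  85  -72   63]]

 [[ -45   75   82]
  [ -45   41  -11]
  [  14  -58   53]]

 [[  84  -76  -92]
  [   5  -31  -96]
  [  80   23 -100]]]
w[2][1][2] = -96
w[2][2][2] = -100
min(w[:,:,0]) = -45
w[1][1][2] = -11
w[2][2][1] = 23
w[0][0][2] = -6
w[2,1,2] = -96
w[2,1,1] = -31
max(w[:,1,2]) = -11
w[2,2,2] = -100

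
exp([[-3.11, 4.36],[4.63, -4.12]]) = [[1.38, 1.19],[1.27, 1.10]]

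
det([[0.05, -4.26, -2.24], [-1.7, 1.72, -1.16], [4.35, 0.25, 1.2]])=30.635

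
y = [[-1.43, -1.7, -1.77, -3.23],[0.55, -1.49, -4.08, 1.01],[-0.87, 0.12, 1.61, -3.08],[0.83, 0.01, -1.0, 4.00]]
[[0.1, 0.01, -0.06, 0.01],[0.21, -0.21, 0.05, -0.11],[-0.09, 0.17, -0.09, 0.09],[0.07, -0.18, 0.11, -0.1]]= y @ [[-0.01, 0.02, -0.04, -0.01], [-0.03, 0.01, 0.03, 0.03], [-0.04, 0.04, -0.02, 0.01], [0.01, -0.04, 0.03, -0.02]]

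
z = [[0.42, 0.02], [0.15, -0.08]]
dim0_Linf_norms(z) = [0.42, 0.08]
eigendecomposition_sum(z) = [[0.42,0.02],[0.12,0.0]] + [[-0.0, 0.0], [0.03, -0.08]]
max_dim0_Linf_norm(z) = 0.42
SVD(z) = [[-0.94, -0.34], [-0.34, 0.94]] @ diag([0.44605766576223077, 0.08205217129820493]) @ [[-1.0, 0.02], [-0.02, -1.00]]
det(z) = -0.04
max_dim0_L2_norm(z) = 0.45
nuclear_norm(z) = 0.53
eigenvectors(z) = [[0.96,-0.04], [0.28,1.00]]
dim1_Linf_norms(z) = [0.42, 0.15]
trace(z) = 0.34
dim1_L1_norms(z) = [0.44, 0.23]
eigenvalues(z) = [0.43, -0.09]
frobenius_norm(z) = 0.45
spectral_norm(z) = 0.45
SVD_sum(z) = [[0.42,-0.01], [0.15,-0.0]] + [[0.0,0.03], [-0.00,-0.08]]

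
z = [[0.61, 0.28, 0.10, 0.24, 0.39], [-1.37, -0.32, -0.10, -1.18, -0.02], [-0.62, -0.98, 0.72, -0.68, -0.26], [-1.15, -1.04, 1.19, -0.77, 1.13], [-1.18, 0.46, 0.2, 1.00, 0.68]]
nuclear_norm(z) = 7.10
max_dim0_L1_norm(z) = 4.93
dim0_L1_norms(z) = [4.93, 3.08, 2.31, 3.87, 2.48]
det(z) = -0.59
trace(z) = 0.92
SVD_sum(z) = [[0.33, 0.22, -0.18, 0.22, -0.12], [-0.99, -0.65, 0.56, -0.67, 0.35], [-0.87, -0.58, 0.49, -0.59, 0.31], [-1.47, -0.97, 0.83, -0.99, 0.52], [-0.24, -0.16, 0.14, -0.16, 0.09]] + [[-0.09, 0.07, 0.02, 0.14, 0.11], [0.14, -0.11, -0.04, -0.22, -0.17], [0.24, -0.19, -0.06, -0.38, -0.29], [-0.14, 0.11, 0.04, 0.22, 0.17], [-0.70, 0.56, 0.19, 1.11, 0.86]] + [[0.32, -0.18, 0.3, 0.07, 0.22], [-0.57, 0.32, -0.54, -0.13, -0.39], [0.10, -0.06, 0.1, 0.02, 0.07], [0.43, -0.24, 0.41, 0.09, 0.29], [-0.2, 0.11, -0.19, -0.05, -0.14]] + [[0.05, 0.11, -0.1, -0.17, 0.2], [0.05, 0.11, -0.09, -0.16, 0.2], [-0.09, -0.19, 0.16, 0.27, -0.33], [0.04, 0.07, -0.06, -0.11, 0.13], [-0.03, -0.07, 0.06, 0.1, -0.13]] + [[-0.00,0.06,0.06,-0.02,-0.02], [-0.00,0.02,0.02,-0.01,-0.01], [-0.00,0.03,0.03,-0.01,-0.01], [0.0,-0.02,-0.02,0.01,0.01], [-0.00,0.01,0.01,-0.0,-0.0]]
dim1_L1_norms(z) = [1.62, 2.99, 3.26, 5.28, 3.52]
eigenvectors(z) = [[(-0.07+0j), (-0.17+0.26j), (-0.17-0.26j), 0.04+0.00j, (0.18+0j)], [0.52+0.00j, 0.12-0.44j, 0.12+0.44j, -0.63+0.00j, (-0.69+0j)], [(0.33+0j), (0.26-0.38j), 0.26+0.38j, (-0.61+0j), (0.23+0j)], [0.65+0.00j, -0.27-0.02j, (-0.27+0.02j), (0.3+0j), 0.60+0.00j], [(-0.44+0j), (-0.64+0j), (-0.64-0j), 0.38+0.00j, (0.29+0j)]]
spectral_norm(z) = 3.08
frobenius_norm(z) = 3.90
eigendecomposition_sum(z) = [[(0.05-0j), (0.06-0j), -0.05-0.00j, 0.11+0.00j, -0.07+0.00j], [-0.35+0.00j, (-0.48+0j), 0.37+0.00j, -0.83-0.00j, (0.5-0j)], [(-0.22+0j), (-0.31+0j), 0.24+0.00j, -0.53-0.00j, (0.32-0j)], [(-0.43+0j), (-0.59+0j), (0.46+0j), (-1.03-0j), 0.62-0.00j], [(0.3-0j), 0.41-0.00j, (-0.32-0j), 0.71+0.00j, (-0.43+0j)]] + [[(0.28+0.57j), 0.19+0.02j, (-0.02-0.1j), 0.04-0.02j, 0.22-0.18j], [-0.65-0.66j, -0.27+0.06j, 0.07+0.13j, (-0.04+0.05j), (-0.22+0.34j)], [-0.40-0.83j, (-0.27-0.03j), 0.03+0.14j, (-0.06+0.03j), (-0.32+0.25j)], [-0.31+0.44j, (0.06+0.15j), 0.07-0.05j, 0.03+0.02j, (0.22+0.09j)], [(-0.65+1.11j), (0.18+0.34j), 0.15-0.14j, 0.08+0.04j, (0.54+0.17j)]] + [[0.28-0.57j, (0.19-0.02j), (-0.02+0.1j), 0.04+0.02j, (0.22+0.18j)], [-0.65+0.66j, (-0.27-0.06j), 0.07-0.13j, (-0.04-0.05j), -0.22-0.34j], [-0.40+0.83j, -0.27+0.03j, 0.03-0.14j, -0.06-0.03j, (-0.32-0.25j)], [(-0.31-0.44j), (0.06-0.15j), (0.07+0.05j), (0.03-0.02j), 0.22-0.09j], [(-0.65-1.11j), 0.18-0.34j, 0.15+0.14j, (0.08-0.04j), 0.54-0.17j]] + [[-0.03-0.00j,-0.01+0.00j,-0.01-0.00j,0.01-0.00j,(-0-0j)], [(0.37+0j),(0.08-0j),0.17+0.00j,-0.10+0.00j,0.02+0.00j], [0.36+0.00j,(0.08-0j),0.17+0.00j,(-0.09+0j),(0.02+0j)], [(-0.18-0j),-0.04+0.00j,-0.08-0.00j,(0.05-0j),(-0.01-0j)], [-0.23-0.00j,-0.05+0.00j,(-0.11-0j),(0.06-0j),-0.01-0.00j]] + [[(0.03+0j),-0.16-0.00j,(0.2+0j),(0.04-0j),0.02+0.00j], [(-0.1-0j),(0.62+0j),-0.79-0.00j,-0.17+0.00j,(-0.1-0j)], [(0.03+0j),(-0.21-0j),0.26+0.00j,(0.06-0j),(0.03+0j)], [0.09+0.00j,(-0.53-0j),0.68+0.00j,0.15-0.00j,0.08+0.00j], [(0.04+0j),(-0.26-0j),(0.33+0j),(0.07-0j),(0.04+0j)]]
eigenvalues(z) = [(-1.65+0j), (0.61+0.96j), (0.61-0.96j), (0.25+0j), (1.09+0j)]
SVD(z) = [[-0.16, -0.11, 0.39, -0.43, 0.79], [0.49, 0.18, -0.7, -0.41, 0.25], [0.43, 0.31, 0.13, 0.70, 0.45], [0.73, -0.18, 0.53, -0.28, -0.29], [0.12, -0.91, -0.25, 0.27, 0.16]] @ diag([3.0803524122717496, 1.848902144836969, 1.3448927597069444, 0.7172414584994509, 0.1082498504677136]) @ [[-0.66, -0.43, 0.37, -0.44, 0.23], [0.42, -0.34, -0.11, -0.66, -0.51], [0.6, -0.34, 0.58, 0.13, 0.41], [-0.18, -0.37, 0.32, 0.54, -0.66], [-0.01, 0.67, 0.65, -0.25, -0.27]]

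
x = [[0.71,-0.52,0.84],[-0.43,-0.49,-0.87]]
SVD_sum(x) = [[0.63,-0.07,0.93],[-0.52,0.06,-0.77]] + [[0.08, -0.45, -0.09], [0.09, -0.55, -0.1]]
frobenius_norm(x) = 1.63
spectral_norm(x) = 1.46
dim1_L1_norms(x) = [2.07, 1.79]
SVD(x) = [[-0.77,0.64], [0.64,0.77]] @ diag([1.45821794842688, 0.7318472619923507]) @ [[-0.56, 0.06, -0.82], [0.17, -0.97, -0.18]]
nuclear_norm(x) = 2.19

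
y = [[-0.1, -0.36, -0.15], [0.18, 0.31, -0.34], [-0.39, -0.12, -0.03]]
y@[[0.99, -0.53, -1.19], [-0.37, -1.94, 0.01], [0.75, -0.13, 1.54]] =[[-0.08, 0.77, -0.12], [-0.19, -0.65, -0.73], [-0.36, 0.44, 0.42]]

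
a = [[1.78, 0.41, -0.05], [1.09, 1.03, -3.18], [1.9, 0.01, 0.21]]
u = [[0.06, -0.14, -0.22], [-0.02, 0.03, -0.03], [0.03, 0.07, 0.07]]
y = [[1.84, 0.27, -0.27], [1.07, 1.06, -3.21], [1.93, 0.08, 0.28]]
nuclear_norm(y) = 6.19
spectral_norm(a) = 3.68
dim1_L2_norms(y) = [1.88, 3.55, 1.95]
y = a + u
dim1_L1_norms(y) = [2.38, 5.34, 2.29]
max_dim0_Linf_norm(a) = 3.18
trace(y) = 3.18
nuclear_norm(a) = 6.31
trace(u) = 0.16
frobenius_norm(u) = 0.29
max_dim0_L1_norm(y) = 4.84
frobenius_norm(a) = 4.40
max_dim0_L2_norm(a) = 3.19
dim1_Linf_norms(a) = [1.78, 3.18, 1.9]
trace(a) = 3.02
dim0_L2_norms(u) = [0.07, 0.16, 0.23]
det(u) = 0.00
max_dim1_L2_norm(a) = 3.52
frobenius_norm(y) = 4.46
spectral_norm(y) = 3.75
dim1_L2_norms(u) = [0.27, 0.05, 0.1]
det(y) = -0.21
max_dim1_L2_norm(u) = 0.27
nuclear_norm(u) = 0.38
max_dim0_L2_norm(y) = 3.23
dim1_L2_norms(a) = [1.83, 3.52, 1.91]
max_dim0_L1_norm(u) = 0.32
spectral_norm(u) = 0.28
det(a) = -2.03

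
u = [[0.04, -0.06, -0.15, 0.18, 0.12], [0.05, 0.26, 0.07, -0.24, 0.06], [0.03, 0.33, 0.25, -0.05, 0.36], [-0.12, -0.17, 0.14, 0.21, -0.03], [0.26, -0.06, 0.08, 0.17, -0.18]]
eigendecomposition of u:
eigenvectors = [[0.43+0.00j,(0.41+0j),0.49-0.19j,(0.49+0.19j),(-0.54+0j)], [-0.04+0.00j,-0.67+0.00j,(-0.53+0j),(-0.53-0j),0.54+0.00j], [(0.45+0j),(0.15+0j),-0.35+0.24j,-0.35-0.24j,-0.15+0.00j], [(-0.07+0j),-0.41+0.00j,0.18+0.33j,0.18-0.33j,(-0.36+0j)], [-0.78+0.00j,(0.43+0j),(0.33-0.04j),(0.33+0.04j),-0.52+0.00j]]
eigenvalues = [(-0.36+0j), (0.03+0j), (0.31+0.14j), (0.31-0.14j), (0.3+0j)]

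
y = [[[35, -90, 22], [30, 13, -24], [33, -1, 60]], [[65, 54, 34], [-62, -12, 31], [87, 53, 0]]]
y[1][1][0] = -62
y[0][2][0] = 33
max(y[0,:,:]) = 60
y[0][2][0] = 33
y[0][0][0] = 35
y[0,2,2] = 60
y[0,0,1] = -90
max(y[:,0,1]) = 54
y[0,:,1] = [-90, 13, -1]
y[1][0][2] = 34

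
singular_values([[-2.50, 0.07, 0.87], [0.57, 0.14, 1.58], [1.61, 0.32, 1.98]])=[3.22, 2.46, 0.08]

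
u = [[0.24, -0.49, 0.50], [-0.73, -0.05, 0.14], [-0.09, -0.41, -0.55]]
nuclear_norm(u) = 2.17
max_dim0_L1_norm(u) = 1.19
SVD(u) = [[-0.72, -0.3, 0.63], [0.57, -0.77, 0.28], [0.4, 0.56, 0.73]] @ diag([0.8149885119110838, 0.7191793042026864, 0.6324356519516406]) @ [[-0.76, 0.2, -0.61], [0.62, -0.06, -0.79], [-0.19, -0.98, -0.08]]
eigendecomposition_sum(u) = [[0.45+0.00j,(-0.34+0j),(0.13+0j)], [(-0.39-0j),0.29-0.00j,-0.12+0.00j], [0.09+0.00j,(-0.07+0j),(0.03+0j)]] + [[-0.10+0.10j, (-0.08+0.15j), (0.18+0.15j)], [(-0.17+0.06j), (-0.17+0.13j), 0.13+0.26j], [(-0.09-0.19j), -0.17-0.18j, (-0.29+0.18j)]] + [[-0.10-0.10j,-0.08-0.15j,(0.18-0.15j)], [-0.17-0.06j,(-0.17-0.13j),(0.13-0.26j)], [(-0.09+0.19j),-0.17+0.18j,-0.29-0.18j]]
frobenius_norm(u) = 1.26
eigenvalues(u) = [(0.76+0j), (-0.56+0.41j), (-0.56-0.41j)]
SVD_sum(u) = [[0.45, -0.12, 0.36], [-0.35, 0.09, -0.28], [-0.25, 0.06, -0.2]] + [[-0.13, 0.01, 0.17], [-0.34, 0.03, 0.44], [0.25, -0.02, -0.31]] + [[-0.08,  -0.39,  -0.03],[-0.03,  -0.17,  -0.01],[-0.09,  -0.45,  -0.03]]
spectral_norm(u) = 0.81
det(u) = 0.37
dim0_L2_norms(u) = [0.77, 0.64, 0.76]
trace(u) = -0.36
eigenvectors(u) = [[0.75+0.00j, (-0.16-0.44j), -0.16+0.44j],[(-0.65+0j), (0.05-0.58j), (0.05+0.58j)],[(0.15+0j), 0.67+0.00j, (0.67-0j)]]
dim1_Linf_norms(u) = [0.5, 0.73, 0.55]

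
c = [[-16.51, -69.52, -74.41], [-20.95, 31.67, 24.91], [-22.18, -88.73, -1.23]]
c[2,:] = [-22.18, -88.73, -1.23]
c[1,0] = -20.95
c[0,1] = -69.52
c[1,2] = 24.91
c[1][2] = 24.91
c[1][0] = -20.95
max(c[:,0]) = -16.51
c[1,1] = 31.67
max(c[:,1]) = 31.67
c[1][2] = 24.91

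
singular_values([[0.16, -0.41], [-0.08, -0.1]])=[0.45, 0.11]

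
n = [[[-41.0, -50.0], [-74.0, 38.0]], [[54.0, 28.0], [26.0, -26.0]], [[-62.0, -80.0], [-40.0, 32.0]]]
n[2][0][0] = -62.0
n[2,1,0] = -40.0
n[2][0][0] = -62.0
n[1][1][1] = -26.0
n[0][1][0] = -74.0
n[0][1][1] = 38.0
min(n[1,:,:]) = -26.0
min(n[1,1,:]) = -26.0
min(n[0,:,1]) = -50.0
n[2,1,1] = 32.0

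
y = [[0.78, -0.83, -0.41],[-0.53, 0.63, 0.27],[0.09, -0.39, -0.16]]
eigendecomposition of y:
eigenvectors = [[-0.79, 0.36, -0.12], [0.57, -0.09, -0.52], [-0.21, 0.93, 0.84]]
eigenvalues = [1.27, -0.09, 0.07]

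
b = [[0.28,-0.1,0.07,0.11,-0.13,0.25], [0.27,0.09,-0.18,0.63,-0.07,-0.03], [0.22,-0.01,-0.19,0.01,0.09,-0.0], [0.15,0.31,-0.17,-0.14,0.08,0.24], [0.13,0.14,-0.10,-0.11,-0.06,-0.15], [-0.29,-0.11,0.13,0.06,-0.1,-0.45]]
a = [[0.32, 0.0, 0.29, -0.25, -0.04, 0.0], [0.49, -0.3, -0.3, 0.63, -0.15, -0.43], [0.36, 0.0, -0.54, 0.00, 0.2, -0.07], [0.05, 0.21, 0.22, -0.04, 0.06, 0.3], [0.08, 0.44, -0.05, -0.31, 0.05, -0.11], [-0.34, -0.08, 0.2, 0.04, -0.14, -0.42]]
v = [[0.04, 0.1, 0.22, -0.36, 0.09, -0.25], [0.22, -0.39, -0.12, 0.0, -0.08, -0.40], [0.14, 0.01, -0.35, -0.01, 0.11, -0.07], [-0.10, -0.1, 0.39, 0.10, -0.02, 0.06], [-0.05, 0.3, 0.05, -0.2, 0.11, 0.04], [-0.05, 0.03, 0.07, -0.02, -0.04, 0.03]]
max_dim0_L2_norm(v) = 0.59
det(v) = 0.00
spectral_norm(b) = 0.82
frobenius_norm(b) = 1.20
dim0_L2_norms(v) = [0.29, 0.51, 0.59, 0.42, 0.2, 0.48]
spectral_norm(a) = 1.15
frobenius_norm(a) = 1.61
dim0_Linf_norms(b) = [0.29, 0.31, 0.19, 0.63, 0.13, 0.45]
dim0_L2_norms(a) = [0.77, 0.58, 0.75, 0.75, 0.3, 0.68]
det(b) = -0.00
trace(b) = -0.47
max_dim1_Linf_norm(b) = 0.63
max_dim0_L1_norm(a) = 1.64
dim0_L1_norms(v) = [0.6, 0.93, 1.2, 0.69, 0.45, 0.85]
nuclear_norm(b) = 2.39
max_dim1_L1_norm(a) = 2.3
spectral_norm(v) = 0.72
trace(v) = -0.46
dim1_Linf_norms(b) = [0.28, 0.63, 0.22, 0.31, 0.15, 0.45]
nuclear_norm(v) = 1.96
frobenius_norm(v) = 1.07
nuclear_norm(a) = 3.36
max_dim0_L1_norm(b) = 1.34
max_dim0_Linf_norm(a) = 0.63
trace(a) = -0.93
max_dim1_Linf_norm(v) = 0.4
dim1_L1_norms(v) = [1.06, 1.21, 0.69, 0.77, 0.75, 0.24]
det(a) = 0.00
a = v + b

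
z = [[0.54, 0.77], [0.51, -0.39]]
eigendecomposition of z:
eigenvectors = [[0.93, -0.53], [0.38, 0.85]]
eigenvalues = [0.86, -0.71]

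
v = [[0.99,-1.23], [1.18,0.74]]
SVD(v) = [[-0.93, -0.37],[-0.37, 0.93]] @ diag([1.6107994578477205, 1.3558484821680812]) @ [[-0.84, 0.54], [0.54, 0.84]]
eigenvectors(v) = [[(0.71+0j), (0.71-0j)], [(0.07-0.7j), (0.07+0.7j)]]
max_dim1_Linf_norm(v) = 1.23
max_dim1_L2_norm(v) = 1.58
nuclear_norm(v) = 2.97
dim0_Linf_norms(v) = [1.18, 1.23]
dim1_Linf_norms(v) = [1.23, 1.18]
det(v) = 2.18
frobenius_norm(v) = 2.11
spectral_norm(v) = 1.61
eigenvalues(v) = [(0.86+1.2j), (0.86-1.2j)]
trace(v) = 1.73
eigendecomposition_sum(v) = [[(0.49+0.55j), (-0.61+0.44j)], [0.59-0.43j, (0.37+0.64j)]] + [[(0.49-0.55j),-0.61-0.44j], [(0.59+0.43j),0.37-0.64j]]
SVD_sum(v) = [[1.26, -0.81], [0.50, -0.32]] + [[-0.27, -0.42], [0.68, 1.06]]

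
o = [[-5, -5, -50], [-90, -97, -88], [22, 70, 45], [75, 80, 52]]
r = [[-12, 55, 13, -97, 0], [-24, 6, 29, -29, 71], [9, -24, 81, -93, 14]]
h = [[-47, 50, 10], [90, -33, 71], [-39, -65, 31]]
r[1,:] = [-24, 6, 29, -29, 71]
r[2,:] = [9, -24, 81, -93, 14]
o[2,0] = 22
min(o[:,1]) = -97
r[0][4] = 0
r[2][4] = 14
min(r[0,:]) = -97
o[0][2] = -50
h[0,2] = 10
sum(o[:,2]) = -41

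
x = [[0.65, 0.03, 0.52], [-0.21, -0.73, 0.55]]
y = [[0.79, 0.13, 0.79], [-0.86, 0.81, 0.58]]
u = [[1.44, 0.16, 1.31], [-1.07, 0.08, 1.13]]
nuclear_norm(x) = 1.76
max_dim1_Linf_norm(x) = 0.73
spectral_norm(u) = 1.95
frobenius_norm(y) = 1.73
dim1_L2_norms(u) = [1.95, 1.56]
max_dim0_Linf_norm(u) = 1.44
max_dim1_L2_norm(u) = 1.95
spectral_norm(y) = 1.33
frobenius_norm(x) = 1.25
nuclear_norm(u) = 3.51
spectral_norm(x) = 0.97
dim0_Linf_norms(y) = [0.86, 0.81, 0.79]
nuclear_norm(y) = 2.44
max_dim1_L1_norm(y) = 2.25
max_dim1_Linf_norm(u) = 1.44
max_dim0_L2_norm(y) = 1.17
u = y + x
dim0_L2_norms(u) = [1.79, 0.18, 1.73]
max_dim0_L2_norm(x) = 0.76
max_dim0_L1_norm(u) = 2.51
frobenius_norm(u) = 2.50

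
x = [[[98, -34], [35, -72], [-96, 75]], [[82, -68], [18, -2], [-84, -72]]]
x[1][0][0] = 82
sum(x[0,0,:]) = 64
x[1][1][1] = -2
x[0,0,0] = 98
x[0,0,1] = -34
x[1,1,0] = 18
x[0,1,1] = -72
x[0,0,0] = 98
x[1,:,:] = [[82, -68], [18, -2], [-84, -72]]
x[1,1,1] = -2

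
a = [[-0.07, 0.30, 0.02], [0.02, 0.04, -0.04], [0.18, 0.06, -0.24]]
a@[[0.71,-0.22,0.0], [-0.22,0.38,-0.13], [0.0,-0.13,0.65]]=[[-0.12, 0.13, -0.03], [0.01, 0.02, -0.03], [0.11, 0.01, -0.16]]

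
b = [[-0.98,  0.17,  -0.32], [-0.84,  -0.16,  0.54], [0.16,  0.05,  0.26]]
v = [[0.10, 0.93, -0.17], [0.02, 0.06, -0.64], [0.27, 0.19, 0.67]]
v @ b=[[-0.91, -0.14, 0.43], [-0.17, -0.04, -0.14], [-0.32, 0.05, 0.19]]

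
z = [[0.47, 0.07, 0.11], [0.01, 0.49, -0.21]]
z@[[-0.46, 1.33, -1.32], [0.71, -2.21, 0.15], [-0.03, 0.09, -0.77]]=[[-0.17, 0.48, -0.69], [0.35, -1.09, 0.22]]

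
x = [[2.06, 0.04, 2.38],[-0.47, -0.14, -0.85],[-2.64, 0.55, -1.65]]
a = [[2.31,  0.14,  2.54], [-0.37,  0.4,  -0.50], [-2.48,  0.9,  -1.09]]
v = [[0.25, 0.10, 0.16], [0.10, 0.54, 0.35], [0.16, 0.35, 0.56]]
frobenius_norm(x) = 4.57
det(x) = 0.00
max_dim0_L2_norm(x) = 3.38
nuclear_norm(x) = 5.36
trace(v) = 1.35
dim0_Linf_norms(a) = [2.48, 0.9, 2.54]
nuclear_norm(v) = 1.35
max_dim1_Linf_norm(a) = 2.54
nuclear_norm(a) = 5.90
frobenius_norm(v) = 0.99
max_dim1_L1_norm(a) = 4.99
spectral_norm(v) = 0.95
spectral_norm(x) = 4.48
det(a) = 1.82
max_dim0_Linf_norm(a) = 2.54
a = x + v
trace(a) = 1.62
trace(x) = 0.27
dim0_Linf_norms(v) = [0.25, 0.54, 0.56]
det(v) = 0.04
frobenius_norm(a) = 4.53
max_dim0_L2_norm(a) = 3.41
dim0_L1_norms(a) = [5.16, 1.44, 4.13]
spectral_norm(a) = 4.35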